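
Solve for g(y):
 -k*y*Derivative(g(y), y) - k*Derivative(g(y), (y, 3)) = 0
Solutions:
 g(y) = C1 + Integral(C2*airyai(-y) + C3*airybi(-y), y)


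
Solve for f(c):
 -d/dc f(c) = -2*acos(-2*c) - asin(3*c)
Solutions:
 f(c) = C1 + 2*c*acos(-2*c) + c*asin(3*c) + sqrt(1 - 9*c^2)/3 + sqrt(1 - 4*c^2)


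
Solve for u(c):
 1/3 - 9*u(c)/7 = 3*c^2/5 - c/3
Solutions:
 u(c) = -7*c^2/15 + 7*c/27 + 7/27


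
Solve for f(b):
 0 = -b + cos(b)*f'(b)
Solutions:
 f(b) = C1 + Integral(b/cos(b), b)


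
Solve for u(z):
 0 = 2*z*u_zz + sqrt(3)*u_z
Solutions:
 u(z) = C1 + C2*z^(1 - sqrt(3)/2)


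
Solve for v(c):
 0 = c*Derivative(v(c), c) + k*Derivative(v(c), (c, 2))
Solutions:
 v(c) = C1 + C2*sqrt(k)*erf(sqrt(2)*c*sqrt(1/k)/2)


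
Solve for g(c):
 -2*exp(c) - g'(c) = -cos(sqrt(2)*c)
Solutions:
 g(c) = C1 - 2*exp(c) + sqrt(2)*sin(sqrt(2)*c)/2


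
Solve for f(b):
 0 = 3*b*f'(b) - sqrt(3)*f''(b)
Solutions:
 f(b) = C1 + C2*erfi(sqrt(2)*3^(1/4)*b/2)


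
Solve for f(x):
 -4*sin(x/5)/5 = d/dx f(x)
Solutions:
 f(x) = C1 + 4*cos(x/5)


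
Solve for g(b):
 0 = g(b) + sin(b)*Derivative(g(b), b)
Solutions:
 g(b) = C1*sqrt(cos(b) + 1)/sqrt(cos(b) - 1)


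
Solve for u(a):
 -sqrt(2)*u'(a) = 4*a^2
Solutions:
 u(a) = C1 - 2*sqrt(2)*a^3/3


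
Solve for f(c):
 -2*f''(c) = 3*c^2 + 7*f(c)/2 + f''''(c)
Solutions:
 f(c) = -6*c^2/7 + (C1*sin(2^(3/4)*7^(1/4)*c*cos(atan(sqrt(10)/2)/2)/2) + C2*cos(2^(3/4)*7^(1/4)*c*cos(atan(sqrt(10)/2)/2)/2))*exp(-2^(3/4)*7^(1/4)*c*sin(atan(sqrt(10)/2)/2)/2) + (C3*sin(2^(3/4)*7^(1/4)*c*cos(atan(sqrt(10)/2)/2)/2) + C4*cos(2^(3/4)*7^(1/4)*c*cos(atan(sqrt(10)/2)/2)/2))*exp(2^(3/4)*7^(1/4)*c*sin(atan(sqrt(10)/2)/2)/2) + 48/49


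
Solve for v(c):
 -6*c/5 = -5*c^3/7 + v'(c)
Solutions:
 v(c) = C1 + 5*c^4/28 - 3*c^2/5


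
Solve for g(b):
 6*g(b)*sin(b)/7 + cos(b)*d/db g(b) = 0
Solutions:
 g(b) = C1*cos(b)^(6/7)


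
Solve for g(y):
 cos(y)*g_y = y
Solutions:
 g(y) = C1 + Integral(y/cos(y), y)


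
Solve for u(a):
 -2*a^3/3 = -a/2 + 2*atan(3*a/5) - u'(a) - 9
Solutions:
 u(a) = C1 + a^4/6 - a^2/4 + 2*a*atan(3*a/5) - 9*a - 5*log(9*a^2 + 25)/3


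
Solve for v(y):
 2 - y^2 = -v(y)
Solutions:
 v(y) = y^2 - 2


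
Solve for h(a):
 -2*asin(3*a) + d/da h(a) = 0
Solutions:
 h(a) = C1 + 2*a*asin(3*a) + 2*sqrt(1 - 9*a^2)/3


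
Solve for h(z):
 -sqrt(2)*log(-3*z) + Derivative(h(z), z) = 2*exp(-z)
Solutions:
 h(z) = C1 + sqrt(2)*z*log(-z) + sqrt(2)*z*(-1 + log(3)) - 2*exp(-z)


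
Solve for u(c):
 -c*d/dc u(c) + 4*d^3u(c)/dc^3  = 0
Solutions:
 u(c) = C1 + Integral(C2*airyai(2^(1/3)*c/2) + C3*airybi(2^(1/3)*c/2), c)


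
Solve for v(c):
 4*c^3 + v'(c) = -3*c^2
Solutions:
 v(c) = C1 - c^4 - c^3


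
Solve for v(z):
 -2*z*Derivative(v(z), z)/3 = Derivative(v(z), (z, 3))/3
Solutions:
 v(z) = C1 + Integral(C2*airyai(-2^(1/3)*z) + C3*airybi(-2^(1/3)*z), z)


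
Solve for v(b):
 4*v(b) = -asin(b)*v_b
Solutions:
 v(b) = C1*exp(-4*Integral(1/asin(b), b))


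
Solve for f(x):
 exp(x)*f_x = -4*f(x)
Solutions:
 f(x) = C1*exp(4*exp(-x))


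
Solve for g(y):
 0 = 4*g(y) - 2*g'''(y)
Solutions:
 g(y) = C3*exp(2^(1/3)*y) + (C1*sin(2^(1/3)*sqrt(3)*y/2) + C2*cos(2^(1/3)*sqrt(3)*y/2))*exp(-2^(1/3)*y/2)


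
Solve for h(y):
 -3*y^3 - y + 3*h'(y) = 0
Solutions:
 h(y) = C1 + y^4/4 + y^2/6


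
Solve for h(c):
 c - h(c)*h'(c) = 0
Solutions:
 h(c) = -sqrt(C1 + c^2)
 h(c) = sqrt(C1 + c^2)


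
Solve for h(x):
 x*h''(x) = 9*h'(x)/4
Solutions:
 h(x) = C1 + C2*x^(13/4)


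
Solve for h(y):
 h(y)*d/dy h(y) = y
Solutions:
 h(y) = -sqrt(C1 + y^2)
 h(y) = sqrt(C1 + y^2)


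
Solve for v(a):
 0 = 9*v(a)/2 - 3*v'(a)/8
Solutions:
 v(a) = C1*exp(12*a)


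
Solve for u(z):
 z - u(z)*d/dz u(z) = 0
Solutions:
 u(z) = -sqrt(C1 + z^2)
 u(z) = sqrt(C1 + z^2)


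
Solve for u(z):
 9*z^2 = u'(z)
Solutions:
 u(z) = C1 + 3*z^3


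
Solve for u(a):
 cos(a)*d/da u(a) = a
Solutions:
 u(a) = C1 + Integral(a/cos(a), a)


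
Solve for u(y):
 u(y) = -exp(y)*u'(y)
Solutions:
 u(y) = C1*exp(exp(-y))


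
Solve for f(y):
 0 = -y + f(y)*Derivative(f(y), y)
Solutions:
 f(y) = -sqrt(C1 + y^2)
 f(y) = sqrt(C1 + y^2)


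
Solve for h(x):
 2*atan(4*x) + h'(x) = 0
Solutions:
 h(x) = C1 - 2*x*atan(4*x) + log(16*x^2 + 1)/4


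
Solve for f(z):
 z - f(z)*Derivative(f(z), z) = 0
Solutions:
 f(z) = -sqrt(C1 + z^2)
 f(z) = sqrt(C1 + z^2)


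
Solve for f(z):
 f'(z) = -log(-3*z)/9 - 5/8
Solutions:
 f(z) = C1 - z*log(-z)/9 + z*(-37 - 8*log(3))/72


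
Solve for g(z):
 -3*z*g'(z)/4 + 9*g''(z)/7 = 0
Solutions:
 g(z) = C1 + C2*erfi(sqrt(42)*z/12)


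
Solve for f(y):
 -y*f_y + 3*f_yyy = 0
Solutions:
 f(y) = C1 + Integral(C2*airyai(3^(2/3)*y/3) + C3*airybi(3^(2/3)*y/3), y)


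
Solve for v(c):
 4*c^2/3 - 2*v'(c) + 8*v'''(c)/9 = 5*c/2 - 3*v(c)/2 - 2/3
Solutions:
 v(c) = C1*exp(6^(1/3)*c*(2*6^(1/3)/(sqrt(33) + 9)^(1/3) + (sqrt(33) + 9)^(1/3))/8)*sin(2^(1/3)*3^(1/6)*c*(-3^(2/3)*(sqrt(33) + 9)^(1/3) + 6*2^(1/3)/(sqrt(33) + 9)^(1/3))/8) + C2*exp(6^(1/3)*c*(2*6^(1/3)/(sqrt(33) + 9)^(1/3) + (sqrt(33) + 9)^(1/3))/8)*cos(2^(1/3)*3^(1/6)*c*(-3^(2/3)*(sqrt(33) + 9)^(1/3) + 6*2^(1/3)/(sqrt(33) + 9)^(1/3))/8) + C3*exp(-6^(1/3)*c*(2*6^(1/3)/(sqrt(33) + 9)^(1/3) + (sqrt(33) + 9)^(1/3))/4) - 8*c^2/9 - 19*c/27 - 112/81


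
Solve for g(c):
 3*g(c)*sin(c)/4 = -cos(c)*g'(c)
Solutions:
 g(c) = C1*cos(c)^(3/4)


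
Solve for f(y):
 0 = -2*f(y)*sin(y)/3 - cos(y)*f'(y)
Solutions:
 f(y) = C1*cos(y)^(2/3)


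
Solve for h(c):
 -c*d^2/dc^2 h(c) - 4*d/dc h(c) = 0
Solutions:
 h(c) = C1 + C2/c^3


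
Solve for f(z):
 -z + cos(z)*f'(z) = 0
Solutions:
 f(z) = C1 + Integral(z/cos(z), z)


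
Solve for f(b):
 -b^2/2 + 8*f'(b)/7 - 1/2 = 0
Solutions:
 f(b) = C1 + 7*b^3/48 + 7*b/16


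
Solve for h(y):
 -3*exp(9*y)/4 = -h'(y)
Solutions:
 h(y) = C1 + exp(9*y)/12


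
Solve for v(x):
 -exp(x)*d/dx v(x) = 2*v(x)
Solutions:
 v(x) = C1*exp(2*exp(-x))


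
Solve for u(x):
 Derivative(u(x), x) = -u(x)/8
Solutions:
 u(x) = C1*exp(-x/8)


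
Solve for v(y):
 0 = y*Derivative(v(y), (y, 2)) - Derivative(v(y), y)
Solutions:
 v(y) = C1 + C2*y^2


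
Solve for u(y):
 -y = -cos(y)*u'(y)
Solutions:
 u(y) = C1 + Integral(y/cos(y), y)


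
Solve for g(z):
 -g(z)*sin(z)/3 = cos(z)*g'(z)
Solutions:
 g(z) = C1*cos(z)^(1/3)


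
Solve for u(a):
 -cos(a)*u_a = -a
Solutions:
 u(a) = C1 + Integral(a/cos(a), a)


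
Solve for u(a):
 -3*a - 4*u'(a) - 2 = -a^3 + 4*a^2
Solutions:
 u(a) = C1 + a^4/16 - a^3/3 - 3*a^2/8 - a/2


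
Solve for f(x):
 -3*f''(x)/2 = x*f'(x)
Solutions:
 f(x) = C1 + C2*erf(sqrt(3)*x/3)


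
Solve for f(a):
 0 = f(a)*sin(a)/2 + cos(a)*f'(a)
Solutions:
 f(a) = C1*sqrt(cos(a))


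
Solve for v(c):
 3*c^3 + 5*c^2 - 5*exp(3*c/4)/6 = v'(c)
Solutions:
 v(c) = C1 + 3*c^4/4 + 5*c^3/3 - 10*exp(3*c/4)/9


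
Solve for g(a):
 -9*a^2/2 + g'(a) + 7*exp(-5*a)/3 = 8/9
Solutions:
 g(a) = C1 + 3*a^3/2 + 8*a/9 + 7*exp(-5*a)/15


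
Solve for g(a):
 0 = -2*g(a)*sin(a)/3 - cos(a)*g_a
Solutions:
 g(a) = C1*cos(a)^(2/3)


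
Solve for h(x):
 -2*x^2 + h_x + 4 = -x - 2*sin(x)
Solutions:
 h(x) = C1 + 2*x^3/3 - x^2/2 - 4*x + 2*cos(x)


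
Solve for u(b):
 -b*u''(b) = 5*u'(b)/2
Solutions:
 u(b) = C1 + C2/b^(3/2)


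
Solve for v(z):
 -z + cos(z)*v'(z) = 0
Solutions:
 v(z) = C1 + Integral(z/cos(z), z)


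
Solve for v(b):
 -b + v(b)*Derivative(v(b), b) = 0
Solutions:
 v(b) = -sqrt(C1 + b^2)
 v(b) = sqrt(C1 + b^2)


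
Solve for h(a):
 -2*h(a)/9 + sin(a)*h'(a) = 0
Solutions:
 h(a) = C1*(cos(a) - 1)^(1/9)/(cos(a) + 1)^(1/9)


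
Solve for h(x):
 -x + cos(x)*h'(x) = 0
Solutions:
 h(x) = C1 + Integral(x/cos(x), x)


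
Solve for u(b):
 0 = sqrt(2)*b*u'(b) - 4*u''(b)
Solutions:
 u(b) = C1 + C2*erfi(2^(3/4)*b/4)


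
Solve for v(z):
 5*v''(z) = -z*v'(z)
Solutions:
 v(z) = C1 + C2*erf(sqrt(10)*z/10)


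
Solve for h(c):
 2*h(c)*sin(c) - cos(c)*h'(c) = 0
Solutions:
 h(c) = C1/cos(c)^2


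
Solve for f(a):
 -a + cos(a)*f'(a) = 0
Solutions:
 f(a) = C1 + Integral(a/cos(a), a)


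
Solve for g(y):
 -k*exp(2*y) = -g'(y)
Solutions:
 g(y) = C1 + k*exp(2*y)/2


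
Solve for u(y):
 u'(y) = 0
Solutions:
 u(y) = C1


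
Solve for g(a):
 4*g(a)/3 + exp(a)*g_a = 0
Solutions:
 g(a) = C1*exp(4*exp(-a)/3)


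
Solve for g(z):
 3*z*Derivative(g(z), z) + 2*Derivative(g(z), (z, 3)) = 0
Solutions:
 g(z) = C1 + Integral(C2*airyai(-2^(2/3)*3^(1/3)*z/2) + C3*airybi(-2^(2/3)*3^(1/3)*z/2), z)


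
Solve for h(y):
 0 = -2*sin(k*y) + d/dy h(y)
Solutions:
 h(y) = C1 - 2*cos(k*y)/k


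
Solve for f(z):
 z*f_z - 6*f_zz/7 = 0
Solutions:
 f(z) = C1 + C2*erfi(sqrt(21)*z/6)


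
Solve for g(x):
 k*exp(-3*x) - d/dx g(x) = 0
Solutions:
 g(x) = C1 - k*exp(-3*x)/3


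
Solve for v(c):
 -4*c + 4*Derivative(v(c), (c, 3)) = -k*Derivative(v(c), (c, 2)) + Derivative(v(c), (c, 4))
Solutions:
 v(c) = C1 + C2*c + C3*exp(c*(2 - sqrt(k + 4))) + C4*exp(c*(sqrt(k + 4) + 2)) + 2*c^3/(3*k) - 8*c^2/k^2


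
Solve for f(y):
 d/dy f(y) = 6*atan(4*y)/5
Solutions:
 f(y) = C1 + 6*y*atan(4*y)/5 - 3*log(16*y^2 + 1)/20


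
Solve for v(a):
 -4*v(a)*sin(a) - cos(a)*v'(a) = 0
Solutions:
 v(a) = C1*cos(a)^4


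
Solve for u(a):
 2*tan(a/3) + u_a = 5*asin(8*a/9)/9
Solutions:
 u(a) = C1 + 5*a*asin(8*a/9)/9 + 5*sqrt(81 - 64*a^2)/72 + 6*log(cos(a/3))


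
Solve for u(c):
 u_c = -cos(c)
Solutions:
 u(c) = C1 - sin(c)


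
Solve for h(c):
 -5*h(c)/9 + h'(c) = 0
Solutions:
 h(c) = C1*exp(5*c/9)


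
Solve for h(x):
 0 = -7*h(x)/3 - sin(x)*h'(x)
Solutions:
 h(x) = C1*(cos(x) + 1)^(7/6)/(cos(x) - 1)^(7/6)


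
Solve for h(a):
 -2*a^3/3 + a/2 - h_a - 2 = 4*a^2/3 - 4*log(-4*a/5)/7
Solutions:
 h(a) = C1 - a^4/6 - 4*a^3/9 + a^2/4 + 4*a*log(-a)/7 + 2*a*(-9 - 2*log(5) + 4*log(2))/7


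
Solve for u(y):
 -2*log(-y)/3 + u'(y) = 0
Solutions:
 u(y) = C1 + 2*y*log(-y)/3 - 2*y/3


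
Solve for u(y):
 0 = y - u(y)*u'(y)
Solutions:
 u(y) = -sqrt(C1 + y^2)
 u(y) = sqrt(C1 + y^2)


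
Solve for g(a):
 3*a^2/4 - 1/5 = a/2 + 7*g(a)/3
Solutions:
 g(a) = 9*a^2/28 - 3*a/14 - 3/35


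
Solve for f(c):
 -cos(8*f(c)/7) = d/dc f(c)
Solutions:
 c - 7*log(sin(8*f(c)/7) - 1)/16 + 7*log(sin(8*f(c)/7) + 1)/16 = C1


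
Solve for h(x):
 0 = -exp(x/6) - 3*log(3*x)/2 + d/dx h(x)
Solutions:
 h(x) = C1 + 3*x*log(x)/2 + 3*x*(-1 + log(3))/2 + 6*exp(x/6)


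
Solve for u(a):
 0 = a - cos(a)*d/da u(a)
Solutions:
 u(a) = C1 + Integral(a/cos(a), a)


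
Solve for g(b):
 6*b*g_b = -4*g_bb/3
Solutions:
 g(b) = C1 + C2*erf(3*b/2)


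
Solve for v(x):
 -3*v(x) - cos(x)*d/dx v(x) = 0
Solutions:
 v(x) = C1*(sin(x) - 1)^(3/2)/(sin(x) + 1)^(3/2)


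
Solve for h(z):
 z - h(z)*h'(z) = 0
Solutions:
 h(z) = -sqrt(C1 + z^2)
 h(z) = sqrt(C1 + z^2)


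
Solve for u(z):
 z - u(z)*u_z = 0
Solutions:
 u(z) = -sqrt(C1 + z^2)
 u(z) = sqrt(C1 + z^2)


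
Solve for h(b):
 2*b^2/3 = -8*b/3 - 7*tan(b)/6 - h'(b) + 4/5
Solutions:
 h(b) = C1 - 2*b^3/9 - 4*b^2/3 + 4*b/5 + 7*log(cos(b))/6


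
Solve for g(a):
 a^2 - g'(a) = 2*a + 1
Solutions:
 g(a) = C1 + a^3/3 - a^2 - a


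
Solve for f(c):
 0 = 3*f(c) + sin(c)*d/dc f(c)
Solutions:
 f(c) = C1*(cos(c) + 1)^(3/2)/(cos(c) - 1)^(3/2)


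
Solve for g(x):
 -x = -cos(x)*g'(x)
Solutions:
 g(x) = C1 + Integral(x/cos(x), x)


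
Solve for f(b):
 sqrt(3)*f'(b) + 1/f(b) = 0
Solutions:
 f(b) = -sqrt(C1 - 6*sqrt(3)*b)/3
 f(b) = sqrt(C1 - 6*sqrt(3)*b)/3


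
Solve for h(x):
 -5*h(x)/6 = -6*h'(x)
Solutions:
 h(x) = C1*exp(5*x/36)


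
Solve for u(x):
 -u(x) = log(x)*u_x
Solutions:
 u(x) = C1*exp(-li(x))


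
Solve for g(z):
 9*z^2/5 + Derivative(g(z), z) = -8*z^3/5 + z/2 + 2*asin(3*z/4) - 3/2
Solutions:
 g(z) = C1 - 2*z^4/5 - 3*z^3/5 + z^2/4 + 2*z*asin(3*z/4) - 3*z/2 + 2*sqrt(16 - 9*z^2)/3


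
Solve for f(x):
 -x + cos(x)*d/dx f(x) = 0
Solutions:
 f(x) = C1 + Integral(x/cos(x), x)


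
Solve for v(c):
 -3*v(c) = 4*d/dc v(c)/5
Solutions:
 v(c) = C1*exp(-15*c/4)


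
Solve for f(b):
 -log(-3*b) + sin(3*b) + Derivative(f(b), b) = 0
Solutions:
 f(b) = C1 + b*log(-b) - b + b*log(3) + cos(3*b)/3


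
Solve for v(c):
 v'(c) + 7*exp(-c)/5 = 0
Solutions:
 v(c) = C1 + 7*exp(-c)/5


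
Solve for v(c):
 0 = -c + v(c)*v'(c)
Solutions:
 v(c) = -sqrt(C1 + c^2)
 v(c) = sqrt(C1 + c^2)


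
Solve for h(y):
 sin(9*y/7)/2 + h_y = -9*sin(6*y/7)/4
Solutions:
 h(y) = C1 + 21*cos(6*y/7)/8 + 7*cos(9*y/7)/18


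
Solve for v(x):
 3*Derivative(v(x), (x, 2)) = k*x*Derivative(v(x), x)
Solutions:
 v(x) = Piecewise((-sqrt(6)*sqrt(pi)*C1*erf(sqrt(6)*x*sqrt(-k)/6)/(2*sqrt(-k)) - C2, (k > 0) | (k < 0)), (-C1*x - C2, True))


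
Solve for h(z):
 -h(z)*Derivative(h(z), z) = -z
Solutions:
 h(z) = -sqrt(C1 + z^2)
 h(z) = sqrt(C1 + z^2)


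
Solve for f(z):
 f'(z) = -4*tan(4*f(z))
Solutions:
 f(z) = -asin(C1*exp(-16*z))/4 + pi/4
 f(z) = asin(C1*exp(-16*z))/4


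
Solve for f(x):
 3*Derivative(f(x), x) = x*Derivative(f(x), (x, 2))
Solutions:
 f(x) = C1 + C2*x^4


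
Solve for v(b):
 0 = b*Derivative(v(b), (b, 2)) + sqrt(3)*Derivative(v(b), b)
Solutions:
 v(b) = C1 + C2*b^(1 - sqrt(3))


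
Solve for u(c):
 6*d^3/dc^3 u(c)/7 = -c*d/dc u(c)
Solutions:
 u(c) = C1 + Integral(C2*airyai(-6^(2/3)*7^(1/3)*c/6) + C3*airybi(-6^(2/3)*7^(1/3)*c/6), c)


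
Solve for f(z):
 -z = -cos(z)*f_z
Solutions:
 f(z) = C1 + Integral(z/cos(z), z)


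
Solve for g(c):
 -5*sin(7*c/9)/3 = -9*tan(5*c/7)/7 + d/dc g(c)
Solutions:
 g(c) = C1 - 9*log(cos(5*c/7))/5 + 15*cos(7*c/9)/7


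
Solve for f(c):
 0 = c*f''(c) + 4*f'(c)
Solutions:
 f(c) = C1 + C2/c^3


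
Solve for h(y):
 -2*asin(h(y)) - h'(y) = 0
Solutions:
 Integral(1/asin(_y), (_y, h(y))) = C1 - 2*y


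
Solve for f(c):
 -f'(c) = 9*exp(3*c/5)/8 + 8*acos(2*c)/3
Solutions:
 f(c) = C1 - 8*c*acos(2*c)/3 + 4*sqrt(1 - 4*c^2)/3 - 15*exp(3*c/5)/8


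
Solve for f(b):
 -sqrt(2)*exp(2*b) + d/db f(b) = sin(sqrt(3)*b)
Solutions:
 f(b) = C1 + sqrt(2)*exp(2*b)/2 - sqrt(3)*cos(sqrt(3)*b)/3


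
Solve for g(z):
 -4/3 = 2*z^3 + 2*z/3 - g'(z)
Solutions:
 g(z) = C1 + z^4/2 + z^2/3 + 4*z/3


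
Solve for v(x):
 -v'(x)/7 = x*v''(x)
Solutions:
 v(x) = C1 + C2*x^(6/7)


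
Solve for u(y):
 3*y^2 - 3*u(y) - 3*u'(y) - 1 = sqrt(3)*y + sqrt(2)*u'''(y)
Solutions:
 u(y) = C1*exp(y*(-2*2^(1/6)/(3*sqrt(2) + 2*sqrt(sqrt(2) + 9/2))^(1/3) + 2^(1/3)*(3*sqrt(2) + 2*sqrt(sqrt(2) + 9/2))^(1/3))/4)*sin(sqrt(3)*y*(18*2^(1/6)/(81*sqrt(2) + 2*sqrt(729*sqrt(2) + 6561/2))^(1/3) + 2^(1/3)*(81*sqrt(2) + 2*sqrt(729*sqrt(2) + 6561/2))^(1/3))/12) + C2*exp(y*(-2*2^(1/6)/(3*sqrt(2) + 2*sqrt(sqrt(2) + 9/2))^(1/3) + 2^(1/3)*(3*sqrt(2) + 2*sqrt(sqrt(2) + 9/2))^(1/3))/4)*cos(sqrt(3)*y*(18*2^(1/6)/(81*sqrt(2) + 2*sqrt(729*sqrt(2) + 6561/2))^(1/3) + 2^(1/3)*(81*sqrt(2) + 2*sqrt(729*sqrt(2) + 6561/2))^(1/3))/12) + C3*exp(y*(-2^(1/3)*(3*sqrt(2) + 2*sqrt(sqrt(2) + 9/2))^(1/3)/2 + 2^(1/6)/(3*sqrt(2) + 2*sqrt(sqrt(2) + 9/2))^(1/3))) + y^2 - 2*y - sqrt(3)*y/3 + sqrt(3)/3 + 5/3


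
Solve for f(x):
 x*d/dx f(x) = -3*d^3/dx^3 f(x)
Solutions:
 f(x) = C1 + Integral(C2*airyai(-3^(2/3)*x/3) + C3*airybi(-3^(2/3)*x/3), x)


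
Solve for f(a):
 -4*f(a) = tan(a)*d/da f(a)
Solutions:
 f(a) = C1/sin(a)^4


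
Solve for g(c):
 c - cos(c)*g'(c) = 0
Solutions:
 g(c) = C1 + Integral(c/cos(c), c)


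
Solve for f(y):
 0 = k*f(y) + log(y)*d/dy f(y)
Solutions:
 f(y) = C1*exp(-k*li(y))


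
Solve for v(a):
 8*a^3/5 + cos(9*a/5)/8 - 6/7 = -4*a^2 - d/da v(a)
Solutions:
 v(a) = C1 - 2*a^4/5 - 4*a^3/3 + 6*a/7 - 5*sin(9*a/5)/72


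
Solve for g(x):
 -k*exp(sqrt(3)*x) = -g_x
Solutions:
 g(x) = C1 + sqrt(3)*k*exp(sqrt(3)*x)/3


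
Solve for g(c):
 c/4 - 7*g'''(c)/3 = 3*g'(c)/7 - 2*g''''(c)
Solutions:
 g(c) = C1 + C2*exp(c*(-7^(2/3)*(108*sqrt(3441) + 6775)^(1/3) - 343*7^(1/3)/(108*sqrt(3441) + 6775)^(1/3) + 98)/252)*sin(sqrt(3)*7^(1/3)*c*(-7^(1/3)*(108*sqrt(3441) + 6775)^(1/3) + 343/(108*sqrt(3441) + 6775)^(1/3))/252) + C3*exp(c*(-7^(2/3)*(108*sqrt(3441) + 6775)^(1/3) - 343*7^(1/3)/(108*sqrt(3441) + 6775)^(1/3) + 98)/252)*cos(sqrt(3)*7^(1/3)*c*(-7^(1/3)*(108*sqrt(3441) + 6775)^(1/3) + 343/(108*sqrt(3441) + 6775)^(1/3))/252) + C4*exp(c*(343*7^(1/3)/(108*sqrt(3441) + 6775)^(1/3) + 49 + 7^(2/3)*(108*sqrt(3441) + 6775)^(1/3))/126) + 7*c^2/24


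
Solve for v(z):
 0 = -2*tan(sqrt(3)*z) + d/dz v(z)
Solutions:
 v(z) = C1 - 2*sqrt(3)*log(cos(sqrt(3)*z))/3


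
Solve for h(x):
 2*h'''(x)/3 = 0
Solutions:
 h(x) = C1 + C2*x + C3*x^2


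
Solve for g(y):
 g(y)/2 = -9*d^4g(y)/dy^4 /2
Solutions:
 g(y) = (C1*sin(sqrt(6)*y/6) + C2*cos(sqrt(6)*y/6))*exp(-sqrt(6)*y/6) + (C3*sin(sqrt(6)*y/6) + C4*cos(sqrt(6)*y/6))*exp(sqrt(6)*y/6)


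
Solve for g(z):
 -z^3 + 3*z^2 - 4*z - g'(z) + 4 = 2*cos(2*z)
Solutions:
 g(z) = C1 - z^4/4 + z^3 - 2*z^2 + 4*z - sin(2*z)


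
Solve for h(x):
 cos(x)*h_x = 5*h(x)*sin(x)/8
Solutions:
 h(x) = C1/cos(x)^(5/8)


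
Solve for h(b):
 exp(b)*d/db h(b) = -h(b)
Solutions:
 h(b) = C1*exp(exp(-b))


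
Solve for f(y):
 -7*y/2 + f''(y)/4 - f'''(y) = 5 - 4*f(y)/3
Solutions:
 f(y) = C1*exp(y*(-(48*sqrt(577) + 1153)^(1/3) - 1/(48*sqrt(577) + 1153)^(1/3) + 2)/24)*sin(sqrt(3)*y*(-(48*sqrt(577) + 1153)^(1/3) + (48*sqrt(577) + 1153)^(-1/3))/24) + C2*exp(y*(-(48*sqrt(577) + 1153)^(1/3) - 1/(48*sqrt(577) + 1153)^(1/3) + 2)/24)*cos(sqrt(3)*y*(-(48*sqrt(577) + 1153)^(1/3) + (48*sqrt(577) + 1153)^(-1/3))/24) + C3*exp(y*((48*sqrt(577) + 1153)^(-1/3) + 1 + (48*sqrt(577) + 1153)^(1/3))/12) + 21*y/8 + 15/4


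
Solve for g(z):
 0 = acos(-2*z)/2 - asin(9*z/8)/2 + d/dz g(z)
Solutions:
 g(z) = C1 - z*acos(-2*z)/2 + z*asin(9*z/8)/2 - sqrt(1 - 4*z^2)/4 + sqrt(64 - 81*z^2)/18


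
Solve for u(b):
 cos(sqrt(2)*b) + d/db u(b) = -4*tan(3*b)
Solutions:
 u(b) = C1 + 4*log(cos(3*b))/3 - sqrt(2)*sin(sqrt(2)*b)/2


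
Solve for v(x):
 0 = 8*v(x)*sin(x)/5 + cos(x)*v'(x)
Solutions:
 v(x) = C1*cos(x)^(8/5)


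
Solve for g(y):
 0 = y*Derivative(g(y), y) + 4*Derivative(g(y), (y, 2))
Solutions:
 g(y) = C1 + C2*erf(sqrt(2)*y/4)


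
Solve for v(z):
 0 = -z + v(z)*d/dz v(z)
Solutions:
 v(z) = -sqrt(C1 + z^2)
 v(z) = sqrt(C1 + z^2)


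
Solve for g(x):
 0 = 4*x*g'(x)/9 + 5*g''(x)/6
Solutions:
 g(x) = C1 + C2*erf(2*sqrt(15)*x/15)


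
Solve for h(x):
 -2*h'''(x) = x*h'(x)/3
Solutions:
 h(x) = C1 + Integral(C2*airyai(-6^(2/3)*x/6) + C3*airybi(-6^(2/3)*x/6), x)


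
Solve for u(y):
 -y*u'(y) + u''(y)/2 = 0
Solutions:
 u(y) = C1 + C2*erfi(y)


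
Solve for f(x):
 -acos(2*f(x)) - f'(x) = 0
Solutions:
 Integral(1/acos(2*_y), (_y, f(x))) = C1 - x


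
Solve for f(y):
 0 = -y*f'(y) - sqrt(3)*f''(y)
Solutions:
 f(y) = C1 + C2*erf(sqrt(2)*3^(3/4)*y/6)


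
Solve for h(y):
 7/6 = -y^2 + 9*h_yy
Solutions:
 h(y) = C1 + C2*y + y^4/108 + 7*y^2/108


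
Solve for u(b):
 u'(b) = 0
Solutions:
 u(b) = C1


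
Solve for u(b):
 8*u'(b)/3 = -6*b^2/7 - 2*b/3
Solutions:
 u(b) = C1 - 3*b^3/28 - b^2/8


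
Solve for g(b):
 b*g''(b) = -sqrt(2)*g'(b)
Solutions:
 g(b) = C1 + C2*b^(1 - sqrt(2))


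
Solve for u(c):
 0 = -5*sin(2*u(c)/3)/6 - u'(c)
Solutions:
 5*c/6 + 3*log(cos(2*u(c)/3) - 1)/4 - 3*log(cos(2*u(c)/3) + 1)/4 = C1


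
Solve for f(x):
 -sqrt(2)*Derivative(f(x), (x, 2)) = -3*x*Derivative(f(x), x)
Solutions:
 f(x) = C1 + C2*erfi(2^(1/4)*sqrt(3)*x/2)


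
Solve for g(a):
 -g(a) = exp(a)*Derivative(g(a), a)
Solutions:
 g(a) = C1*exp(exp(-a))


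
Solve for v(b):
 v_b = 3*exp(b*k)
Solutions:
 v(b) = C1 + 3*exp(b*k)/k


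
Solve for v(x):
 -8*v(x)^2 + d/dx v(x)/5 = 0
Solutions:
 v(x) = -1/(C1 + 40*x)


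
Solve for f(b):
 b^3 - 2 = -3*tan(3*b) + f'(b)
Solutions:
 f(b) = C1 + b^4/4 - 2*b - log(cos(3*b))


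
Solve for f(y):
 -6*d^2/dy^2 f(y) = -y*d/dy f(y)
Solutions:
 f(y) = C1 + C2*erfi(sqrt(3)*y/6)


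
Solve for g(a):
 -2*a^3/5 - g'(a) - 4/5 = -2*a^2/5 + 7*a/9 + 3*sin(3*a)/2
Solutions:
 g(a) = C1 - a^4/10 + 2*a^3/15 - 7*a^2/18 - 4*a/5 + cos(3*a)/2


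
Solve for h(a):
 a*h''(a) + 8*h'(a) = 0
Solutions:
 h(a) = C1 + C2/a^7


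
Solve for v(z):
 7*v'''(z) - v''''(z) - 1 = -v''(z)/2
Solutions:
 v(z) = C1 + C2*z + C3*exp(z*(7 - sqrt(51))/2) + C4*exp(z*(7 + sqrt(51))/2) + z^2


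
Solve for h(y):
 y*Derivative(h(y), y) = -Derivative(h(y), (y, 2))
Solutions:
 h(y) = C1 + C2*erf(sqrt(2)*y/2)


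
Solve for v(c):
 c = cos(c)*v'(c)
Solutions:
 v(c) = C1 + Integral(c/cos(c), c)


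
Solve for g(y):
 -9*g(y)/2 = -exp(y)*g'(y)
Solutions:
 g(y) = C1*exp(-9*exp(-y)/2)


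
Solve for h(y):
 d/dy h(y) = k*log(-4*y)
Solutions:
 h(y) = C1 + k*y*log(-y) + k*y*(-1 + 2*log(2))


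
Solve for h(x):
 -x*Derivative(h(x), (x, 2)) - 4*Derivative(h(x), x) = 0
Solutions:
 h(x) = C1 + C2/x^3


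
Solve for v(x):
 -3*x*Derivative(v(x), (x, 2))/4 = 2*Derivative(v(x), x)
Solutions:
 v(x) = C1 + C2/x^(5/3)


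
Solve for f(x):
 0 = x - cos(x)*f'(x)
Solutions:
 f(x) = C1 + Integral(x/cos(x), x)


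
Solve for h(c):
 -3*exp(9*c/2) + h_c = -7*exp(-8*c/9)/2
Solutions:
 h(c) = C1 + 2*exp(9*c/2)/3 + 63*exp(-8*c/9)/16


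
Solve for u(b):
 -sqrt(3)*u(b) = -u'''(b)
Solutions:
 u(b) = C3*exp(3^(1/6)*b) + (C1*sin(3^(2/3)*b/2) + C2*cos(3^(2/3)*b/2))*exp(-3^(1/6)*b/2)


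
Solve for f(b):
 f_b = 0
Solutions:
 f(b) = C1


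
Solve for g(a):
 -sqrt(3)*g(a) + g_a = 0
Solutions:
 g(a) = C1*exp(sqrt(3)*a)


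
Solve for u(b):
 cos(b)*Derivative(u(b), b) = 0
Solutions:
 u(b) = C1


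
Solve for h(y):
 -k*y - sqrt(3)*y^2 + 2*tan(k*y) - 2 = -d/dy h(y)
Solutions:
 h(y) = C1 + k*y^2/2 + sqrt(3)*y^3/3 + 2*y - 2*Piecewise((-log(cos(k*y))/k, Ne(k, 0)), (0, True))


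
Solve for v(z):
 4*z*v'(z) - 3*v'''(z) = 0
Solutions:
 v(z) = C1 + Integral(C2*airyai(6^(2/3)*z/3) + C3*airybi(6^(2/3)*z/3), z)


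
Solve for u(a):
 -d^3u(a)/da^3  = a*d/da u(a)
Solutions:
 u(a) = C1 + Integral(C2*airyai(-a) + C3*airybi(-a), a)


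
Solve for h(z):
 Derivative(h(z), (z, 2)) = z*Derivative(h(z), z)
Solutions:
 h(z) = C1 + C2*erfi(sqrt(2)*z/2)


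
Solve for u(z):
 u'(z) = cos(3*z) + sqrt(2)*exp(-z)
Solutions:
 u(z) = C1 + sin(3*z)/3 - sqrt(2)*exp(-z)


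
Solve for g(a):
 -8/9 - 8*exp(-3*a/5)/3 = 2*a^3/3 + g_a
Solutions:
 g(a) = C1 - a^4/6 - 8*a/9 + 40*exp(-3*a/5)/9


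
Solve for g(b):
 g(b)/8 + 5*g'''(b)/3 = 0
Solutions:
 g(b) = C3*exp(-3^(1/3)*5^(2/3)*b/10) + (C1*sin(3^(5/6)*5^(2/3)*b/20) + C2*cos(3^(5/6)*5^(2/3)*b/20))*exp(3^(1/3)*5^(2/3)*b/20)


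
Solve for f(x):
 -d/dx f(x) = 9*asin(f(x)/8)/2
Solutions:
 Integral(1/asin(_y/8), (_y, f(x))) = C1 - 9*x/2


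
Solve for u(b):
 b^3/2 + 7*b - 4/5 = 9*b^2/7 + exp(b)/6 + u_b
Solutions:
 u(b) = C1 + b^4/8 - 3*b^3/7 + 7*b^2/2 - 4*b/5 - exp(b)/6


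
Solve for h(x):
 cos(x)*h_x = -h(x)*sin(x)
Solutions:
 h(x) = C1*cos(x)


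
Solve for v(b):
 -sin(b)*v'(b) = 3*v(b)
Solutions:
 v(b) = C1*(cos(b) + 1)^(3/2)/(cos(b) - 1)^(3/2)


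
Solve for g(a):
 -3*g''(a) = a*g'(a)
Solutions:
 g(a) = C1 + C2*erf(sqrt(6)*a/6)


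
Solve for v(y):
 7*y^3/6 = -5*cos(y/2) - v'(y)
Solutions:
 v(y) = C1 - 7*y^4/24 - 10*sin(y/2)


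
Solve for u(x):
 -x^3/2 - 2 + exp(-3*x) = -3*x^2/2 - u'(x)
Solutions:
 u(x) = C1 + x^4/8 - x^3/2 + 2*x + exp(-3*x)/3


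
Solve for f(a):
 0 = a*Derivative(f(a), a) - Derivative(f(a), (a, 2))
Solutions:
 f(a) = C1 + C2*erfi(sqrt(2)*a/2)


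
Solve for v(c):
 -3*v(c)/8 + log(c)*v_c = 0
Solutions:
 v(c) = C1*exp(3*li(c)/8)


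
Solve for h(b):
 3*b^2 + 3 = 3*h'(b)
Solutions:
 h(b) = C1 + b^3/3 + b


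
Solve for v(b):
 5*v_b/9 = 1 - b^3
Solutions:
 v(b) = C1 - 9*b^4/20 + 9*b/5


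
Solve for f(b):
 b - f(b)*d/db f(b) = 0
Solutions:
 f(b) = -sqrt(C1 + b^2)
 f(b) = sqrt(C1 + b^2)


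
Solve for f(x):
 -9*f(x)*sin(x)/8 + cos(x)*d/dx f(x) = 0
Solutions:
 f(x) = C1/cos(x)^(9/8)


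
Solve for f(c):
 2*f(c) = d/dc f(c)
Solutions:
 f(c) = C1*exp(2*c)


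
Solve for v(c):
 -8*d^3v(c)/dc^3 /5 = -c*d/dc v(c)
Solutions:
 v(c) = C1 + Integral(C2*airyai(5^(1/3)*c/2) + C3*airybi(5^(1/3)*c/2), c)


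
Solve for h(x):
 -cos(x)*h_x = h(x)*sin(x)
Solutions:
 h(x) = C1*cos(x)


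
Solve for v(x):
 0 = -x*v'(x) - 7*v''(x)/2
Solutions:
 v(x) = C1 + C2*erf(sqrt(7)*x/7)


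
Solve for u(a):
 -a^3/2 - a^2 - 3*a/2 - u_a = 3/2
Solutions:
 u(a) = C1 - a^4/8 - a^3/3 - 3*a^2/4 - 3*a/2


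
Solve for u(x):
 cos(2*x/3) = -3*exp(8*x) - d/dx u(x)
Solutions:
 u(x) = C1 - 3*exp(8*x)/8 - 3*sin(2*x/3)/2


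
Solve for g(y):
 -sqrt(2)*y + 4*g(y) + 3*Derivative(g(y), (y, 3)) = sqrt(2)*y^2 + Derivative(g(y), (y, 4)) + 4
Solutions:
 g(y) = C1*exp(y*(-2^(1/3)*(3*sqrt(57) + 23)^(1/3) - 2*2^(2/3)/(3*sqrt(57) + 23)^(1/3) + 8)/6)*sin(2^(1/3)*sqrt(3)*y*(-(3*sqrt(57) + 23)^(1/3) + 2*2^(1/3)/(3*sqrt(57) + 23)^(1/3))/6) + C2*exp(y*(-2^(1/3)*(3*sqrt(57) + 23)^(1/3) - 2*2^(2/3)/(3*sqrt(57) + 23)^(1/3) + 8)/6)*cos(2^(1/3)*sqrt(3)*y*(-(3*sqrt(57) + 23)^(1/3) + 2*2^(1/3)/(3*sqrt(57) + 23)^(1/3))/6) + C3*exp(-y) + C4*exp(y*(2*2^(2/3)/(3*sqrt(57) + 23)^(1/3) + 4 + 2^(1/3)*(3*sqrt(57) + 23)^(1/3))/3) + sqrt(2)*y^2/4 + sqrt(2)*y/4 + 1


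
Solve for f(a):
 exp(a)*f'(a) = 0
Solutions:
 f(a) = C1


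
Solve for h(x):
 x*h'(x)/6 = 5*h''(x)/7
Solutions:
 h(x) = C1 + C2*erfi(sqrt(105)*x/30)


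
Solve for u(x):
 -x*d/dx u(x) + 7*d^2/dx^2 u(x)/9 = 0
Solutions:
 u(x) = C1 + C2*erfi(3*sqrt(14)*x/14)


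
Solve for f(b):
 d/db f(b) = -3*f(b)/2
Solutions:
 f(b) = C1*exp(-3*b/2)


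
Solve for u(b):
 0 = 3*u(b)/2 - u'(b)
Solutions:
 u(b) = C1*exp(3*b/2)


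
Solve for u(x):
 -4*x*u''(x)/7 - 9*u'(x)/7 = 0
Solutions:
 u(x) = C1 + C2/x^(5/4)


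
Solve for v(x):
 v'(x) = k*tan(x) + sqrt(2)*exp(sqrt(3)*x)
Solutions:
 v(x) = C1 - k*log(cos(x)) + sqrt(6)*exp(sqrt(3)*x)/3


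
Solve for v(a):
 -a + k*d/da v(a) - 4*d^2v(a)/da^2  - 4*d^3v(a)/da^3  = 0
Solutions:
 v(a) = C1 + C2*exp(a*(sqrt(k + 1) - 1)/2) + C3*exp(-a*(sqrt(k + 1) + 1)/2) + a^2/(2*k) + 4*a/k^2


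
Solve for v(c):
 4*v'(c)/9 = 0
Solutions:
 v(c) = C1


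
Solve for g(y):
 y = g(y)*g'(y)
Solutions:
 g(y) = -sqrt(C1 + y^2)
 g(y) = sqrt(C1 + y^2)


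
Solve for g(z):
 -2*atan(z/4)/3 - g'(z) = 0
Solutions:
 g(z) = C1 - 2*z*atan(z/4)/3 + 4*log(z^2 + 16)/3


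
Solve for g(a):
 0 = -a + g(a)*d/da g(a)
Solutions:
 g(a) = -sqrt(C1 + a^2)
 g(a) = sqrt(C1 + a^2)


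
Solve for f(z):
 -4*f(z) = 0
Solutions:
 f(z) = 0


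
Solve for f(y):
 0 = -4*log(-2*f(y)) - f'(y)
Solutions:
 Integral(1/(log(-_y) + log(2)), (_y, f(y)))/4 = C1 - y


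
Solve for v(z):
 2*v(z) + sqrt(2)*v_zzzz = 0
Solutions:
 v(z) = (C1*sin(2^(5/8)*z/2) + C2*cos(2^(5/8)*z/2))*exp(-2^(5/8)*z/2) + (C3*sin(2^(5/8)*z/2) + C4*cos(2^(5/8)*z/2))*exp(2^(5/8)*z/2)


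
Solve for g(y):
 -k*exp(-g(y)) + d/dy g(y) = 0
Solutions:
 g(y) = log(C1 + k*y)


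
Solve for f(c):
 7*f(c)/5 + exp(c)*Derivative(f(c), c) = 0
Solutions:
 f(c) = C1*exp(7*exp(-c)/5)


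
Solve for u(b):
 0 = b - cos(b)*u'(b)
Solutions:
 u(b) = C1 + Integral(b/cos(b), b)


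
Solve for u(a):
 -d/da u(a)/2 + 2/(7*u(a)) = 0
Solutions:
 u(a) = -sqrt(C1 + 56*a)/7
 u(a) = sqrt(C1 + 56*a)/7


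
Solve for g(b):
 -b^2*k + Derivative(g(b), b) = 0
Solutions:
 g(b) = C1 + b^3*k/3


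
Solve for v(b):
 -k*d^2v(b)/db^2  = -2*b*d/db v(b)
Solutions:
 v(b) = C1 + C2*erf(b*sqrt(-1/k))/sqrt(-1/k)


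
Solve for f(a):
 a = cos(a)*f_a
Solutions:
 f(a) = C1 + Integral(a/cos(a), a)


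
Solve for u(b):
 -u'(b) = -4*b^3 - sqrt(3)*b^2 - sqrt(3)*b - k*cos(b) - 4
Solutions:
 u(b) = C1 + b^4 + sqrt(3)*b^3/3 + sqrt(3)*b^2/2 + 4*b + k*sin(b)


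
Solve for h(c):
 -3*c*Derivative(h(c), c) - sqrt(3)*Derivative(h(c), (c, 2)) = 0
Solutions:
 h(c) = C1 + C2*erf(sqrt(2)*3^(1/4)*c/2)


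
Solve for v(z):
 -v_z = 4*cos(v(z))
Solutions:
 v(z) = pi - asin((C1 + exp(8*z))/(C1 - exp(8*z)))
 v(z) = asin((C1 + exp(8*z))/(C1 - exp(8*z)))


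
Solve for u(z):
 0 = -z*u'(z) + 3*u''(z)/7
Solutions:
 u(z) = C1 + C2*erfi(sqrt(42)*z/6)


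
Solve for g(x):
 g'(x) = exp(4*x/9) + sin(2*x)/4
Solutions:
 g(x) = C1 + 9*exp(4*x/9)/4 - cos(2*x)/8


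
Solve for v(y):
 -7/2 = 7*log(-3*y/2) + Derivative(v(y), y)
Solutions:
 v(y) = C1 - 7*y*log(-y) + y*(-7*log(3) + 7/2 + 7*log(2))


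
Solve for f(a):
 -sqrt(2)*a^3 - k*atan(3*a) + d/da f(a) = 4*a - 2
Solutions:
 f(a) = C1 + sqrt(2)*a^4/4 + 2*a^2 - 2*a + k*(a*atan(3*a) - log(9*a^2 + 1)/6)


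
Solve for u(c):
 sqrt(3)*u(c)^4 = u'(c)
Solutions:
 u(c) = (-1/(C1 + 3*sqrt(3)*c))^(1/3)
 u(c) = (-1/(C1 + sqrt(3)*c))^(1/3)*(-3^(2/3) - 3*3^(1/6)*I)/6
 u(c) = (-1/(C1 + sqrt(3)*c))^(1/3)*(-3^(2/3) + 3*3^(1/6)*I)/6


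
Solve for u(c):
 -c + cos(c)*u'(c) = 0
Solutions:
 u(c) = C1 + Integral(c/cos(c), c)


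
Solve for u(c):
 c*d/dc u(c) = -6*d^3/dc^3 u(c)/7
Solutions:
 u(c) = C1 + Integral(C2*airyai(-6^(2/3)*7^(1/3)*c/6) + C3*airybi(-6^(2/3)*7^(1/3)*c/6), c)


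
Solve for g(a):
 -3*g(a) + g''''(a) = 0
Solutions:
 g(a) = C1*exp(-3^(1/4)*a) + C2*exp(3^(1/4)*a) + C3*sin(3^(1/4)*a) + C4*cos(3^(1/4)*a)


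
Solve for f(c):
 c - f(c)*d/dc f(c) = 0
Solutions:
 f(c) = -sqrt(C1 + c^2)
 f(c) = sqrt(C1 + c^2)


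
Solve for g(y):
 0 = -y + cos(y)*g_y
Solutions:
 g(y) = C1 + Integral(y/cos(y), y)


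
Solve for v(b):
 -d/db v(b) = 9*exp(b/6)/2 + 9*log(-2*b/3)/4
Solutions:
 v(b) = C1 - 9*b*log(-b)/4 + 9*b*(-log(2) + 1 + log(3))/4 - 27*exp(b/6)


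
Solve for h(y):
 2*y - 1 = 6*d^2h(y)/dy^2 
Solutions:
 h(y) = C1 + C2*y + y^3/18 - y^2/12


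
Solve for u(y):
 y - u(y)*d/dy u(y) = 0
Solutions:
 u(y) = -sqrt(C1 + y^2)
 u(y) = sqrt(C1 + y^2)


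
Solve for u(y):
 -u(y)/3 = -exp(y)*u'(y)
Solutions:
 u(y) = C1*exp(-exp(-y)/3)


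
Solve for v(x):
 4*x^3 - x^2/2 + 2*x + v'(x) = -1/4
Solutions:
 v(x) = C1 - x^4 + x^3/6 - x^2 - x/4


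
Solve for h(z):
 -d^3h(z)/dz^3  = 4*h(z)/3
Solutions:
 h(z) = C3*exp(-6^(2/3)*z/3) + (C1*sin(2^(2/3)*3^(1/6)*z/2) + C2*cos(2^(2/3)*3^(1/6)*z/2))*exp(6^(2/3)*z/6)


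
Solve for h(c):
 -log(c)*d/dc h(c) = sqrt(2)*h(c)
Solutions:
 h(c) = C1*exp(-sqrt(2)*li(c))


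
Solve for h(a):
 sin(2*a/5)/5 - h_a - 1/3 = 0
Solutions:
 h(a) = C1 - a/3 - cos(2*a/5)/2


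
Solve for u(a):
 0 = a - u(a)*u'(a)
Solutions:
 u(a) = -sqrt(C1 + a^2)
 u(a) = sqrt(C1 + a^2)


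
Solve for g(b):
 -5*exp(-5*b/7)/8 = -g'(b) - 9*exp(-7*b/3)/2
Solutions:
 g(b) = C1 + 27*exp(-7*b/3)/14 - 7*exp(-5*b/7)/8


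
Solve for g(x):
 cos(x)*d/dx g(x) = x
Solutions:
 g(x) = C1 + Integral(x/cos(x), x)


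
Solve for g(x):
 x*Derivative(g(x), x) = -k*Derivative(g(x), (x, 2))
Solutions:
 g(x) = C1 + C2*sqrt(k)*erf(sqrt(2)*x*sqrt(1/k)/2)


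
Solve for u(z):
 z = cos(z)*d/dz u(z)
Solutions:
 u(z) = C1 + Integral(z/cos(z), z)


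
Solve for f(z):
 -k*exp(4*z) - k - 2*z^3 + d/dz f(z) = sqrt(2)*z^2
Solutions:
 f(z) = C1 + k*z + k*exp(4*z)/4 + z^4/2 + sqrt(2)*z^3/3


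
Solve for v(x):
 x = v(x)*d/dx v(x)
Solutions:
 v(x) = -sqrt(C1 + x^2)
 v(x) = sqrt(C1 + x^2)


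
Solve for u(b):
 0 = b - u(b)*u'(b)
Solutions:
 u(b) = -sqrt(C1 + b^2)
 u(b) = sqrt(C1 + b^2)


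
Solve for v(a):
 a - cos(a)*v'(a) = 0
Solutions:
 v(a) = C1 + Integral(a/cos(a), a)


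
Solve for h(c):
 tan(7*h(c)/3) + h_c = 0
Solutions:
 h(c) = -3*asin(C1*exp(-7*c/3))/7 + 3*pi/7
 h(c) = 3*asin(C1*exp(-7*c/3))/7


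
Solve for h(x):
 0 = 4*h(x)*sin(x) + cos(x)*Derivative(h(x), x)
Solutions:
 h(x) = C1*cos(x)^4


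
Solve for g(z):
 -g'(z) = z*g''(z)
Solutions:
 g(z) = C1 + C2*log(z)


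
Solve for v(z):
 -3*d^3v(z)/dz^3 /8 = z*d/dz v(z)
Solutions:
 v(z) = C1 + Integral(C2*airyai(-2*3^(2/3)*z/3) + C3*airybi(-2*3^(2/3)*z/3), z)


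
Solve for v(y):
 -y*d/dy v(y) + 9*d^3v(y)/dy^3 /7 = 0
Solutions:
 v(y) = C1 + Integral(C2*airyai(21^(1/3)*y/3) + C3*airybi(21^(1/3)*y/3), y)


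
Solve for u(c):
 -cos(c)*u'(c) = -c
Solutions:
 u(c) = C1 + Integral(c/cos(c), c)


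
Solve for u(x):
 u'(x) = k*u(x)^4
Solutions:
 u(x) = (-1/(C1 + 3*k*x))^(1/3)
 u(x) = (-1/(C1 + k*x))^(1/3)*(-3^(2/3) - 3*3^(1/6)*I)/6
 u(x) = (-1/(C1 + k*x))^(1/3)*(-3^(2/3) + 3*3^(1/6)*I)/6


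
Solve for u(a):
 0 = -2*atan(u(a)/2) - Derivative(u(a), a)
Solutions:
 Integral(1/atan(_y/2), (_y, u(a))) = C1 - 2*a


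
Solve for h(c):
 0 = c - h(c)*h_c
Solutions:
 h(c) = -sqrt(C1 + c^2)
 h(c) = sqrt(C1 + c^2)


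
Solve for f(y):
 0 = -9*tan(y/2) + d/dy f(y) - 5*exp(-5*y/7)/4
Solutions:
 f(y) = C1 + 9*log(tan(y/2)^2 + 1) - 7*exp(-5*y/7)/4


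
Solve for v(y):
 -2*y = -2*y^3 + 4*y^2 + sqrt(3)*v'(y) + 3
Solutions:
 v(y) = C1 + sqrt(3)*y^4/6 - 4*sqrt(3)*y^3/9 - sqrt(3)*y^2/3 - sqrt(3)*y


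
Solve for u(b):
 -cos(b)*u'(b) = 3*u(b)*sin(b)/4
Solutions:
 u(b) = C1*cos(b)^(3/4)


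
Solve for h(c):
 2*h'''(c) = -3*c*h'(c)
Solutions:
 h(c) = C1 + Integral(C2*airyai(-2^(2/3)*3^(1/3)*c/2) + C3*airybi(-2^(2/3)*3^(1/3)*c/2), c)


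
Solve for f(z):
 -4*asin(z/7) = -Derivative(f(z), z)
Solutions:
 f(z) = C1 + 4*z*asin(z/7) + 4*sqrt(49 - z^2)


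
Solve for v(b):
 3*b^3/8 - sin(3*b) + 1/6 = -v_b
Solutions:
 v(b) = C1 - 3*b^4/32 - b/6 - cos(3*b)/3


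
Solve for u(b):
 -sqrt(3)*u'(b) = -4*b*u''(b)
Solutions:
 u(b) = C1 + C2*b^(sqrt(3)/4 + 1)


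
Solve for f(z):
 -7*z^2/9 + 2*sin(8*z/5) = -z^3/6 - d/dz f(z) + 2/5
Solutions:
 f(z) = C1 - z^4/24 + 7*z^3/27 + 2*z/5 + 5*cos(8*z/5)/4


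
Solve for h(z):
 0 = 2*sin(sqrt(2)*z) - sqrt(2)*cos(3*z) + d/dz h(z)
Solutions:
 h(z) = C1 + sqrt(2)*sin(3*z)/3 + sqrt(2)*cos(sqrt(2)*z)


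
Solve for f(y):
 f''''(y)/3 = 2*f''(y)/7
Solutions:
 f(y) = C1 + C2*y + C3*exp(-sqrt(42)*y/7) + C4*exp(sqrt(42)*y/7)


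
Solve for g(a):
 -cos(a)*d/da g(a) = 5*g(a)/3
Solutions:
 g(a) = C1*(sin(a) - 1)^(5/6)/(sin(a) + 1)^(5/6)


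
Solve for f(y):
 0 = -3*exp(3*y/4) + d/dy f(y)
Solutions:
 f(y) = C1 + 4*exp(3*y/4)


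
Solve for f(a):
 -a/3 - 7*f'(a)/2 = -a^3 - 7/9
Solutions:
 f(a) = C1 + a^4/14 - a^2/21 + 2*a/9


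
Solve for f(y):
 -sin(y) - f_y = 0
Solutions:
 f(y) = C1 + cos(y)


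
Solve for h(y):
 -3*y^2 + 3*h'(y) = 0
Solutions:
 h(y) = C1 + y^3/3


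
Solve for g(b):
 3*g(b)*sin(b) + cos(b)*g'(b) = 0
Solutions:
 g(b) = C1*cos(b)^3


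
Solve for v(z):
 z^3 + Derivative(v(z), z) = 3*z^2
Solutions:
 v(z) = C1 - z^4/4 + z^3


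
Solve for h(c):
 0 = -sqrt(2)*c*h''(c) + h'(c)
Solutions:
 h(c) = C1 + C2*c^(sqrt(2)/2 + 1)


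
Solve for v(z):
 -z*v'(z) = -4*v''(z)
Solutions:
 v(z) = C1 + C2*erfi(sqrt(2)*z/4)


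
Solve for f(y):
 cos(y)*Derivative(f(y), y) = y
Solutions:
 f(y) = C1 + Integral(y/cos(y), y)


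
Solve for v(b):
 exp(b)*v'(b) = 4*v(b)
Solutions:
 v(b) = C1*exp(-4*exp(-b))


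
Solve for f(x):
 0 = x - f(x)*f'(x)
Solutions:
 f(x) = -sqrt(C1 + x^2)
 f(x) = sqrt(C1 + x^2)


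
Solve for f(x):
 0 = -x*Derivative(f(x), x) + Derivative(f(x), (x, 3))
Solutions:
 f(x) = C1 + Integral(C2*airyai(x) + C3*airybi(x), x)


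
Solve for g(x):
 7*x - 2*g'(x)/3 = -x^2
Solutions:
 g(x) = C1 + x^3/2 + 21*x^2/4


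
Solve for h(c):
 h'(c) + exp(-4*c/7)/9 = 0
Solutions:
 h(c) = C1 + 7*exp(-4*c/7)/36


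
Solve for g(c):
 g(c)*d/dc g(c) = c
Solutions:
 g(c) = -sqrt(C1 + c^2)
 g(c) = sqrt(C1 + c^2)


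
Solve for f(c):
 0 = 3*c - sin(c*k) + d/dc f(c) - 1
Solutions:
 f(c) = C1 - 3*c^2/2 + c - cos(c*k)/k


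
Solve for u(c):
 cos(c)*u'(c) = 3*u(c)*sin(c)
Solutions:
 u(c) = C1/cos(c)^3


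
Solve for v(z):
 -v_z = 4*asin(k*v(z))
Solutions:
 Integral(1/asin(_y*k), (_y, v(z))) = C1 - 4*z


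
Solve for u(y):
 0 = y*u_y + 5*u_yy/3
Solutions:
 u(y) = C1 + C2*erf(sqrt(30)*y/10)


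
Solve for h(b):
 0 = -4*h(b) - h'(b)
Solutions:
 h(b) = C1*exp(-4*b)


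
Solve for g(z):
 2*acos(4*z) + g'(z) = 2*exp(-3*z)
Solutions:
 g(z) = C1 - 2*z*acos(4*z) + sqrt(1 - 16*z^2)/2 - 2*exp(-3*z)/3


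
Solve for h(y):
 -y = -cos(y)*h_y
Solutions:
 h(y) = C1 + Integral(y/cos(y), y)


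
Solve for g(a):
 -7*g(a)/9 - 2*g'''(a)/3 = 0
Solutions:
 g(a) = C3*exp(-6^(2/3)*7^(1/3)*a/6) + (C1*sin(2^(2/3)*3^(1/6)*7^(1/3)*a/4) + C2*cos(2^(2/3)*3^(1/6)*7^(1/3)*a/4))*exp(6^(2/3)*7^(1/3)*a/12)


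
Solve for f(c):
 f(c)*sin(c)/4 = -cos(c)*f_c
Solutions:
 f(c) = C1*cos(c)^(1/4)


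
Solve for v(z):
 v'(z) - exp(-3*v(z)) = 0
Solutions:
 v(z) = log(C1 + 3*z)/3
 v(z) = log((-3^(1/3) - 3^(5/6)*I)*(C1 + z)^(1/3)/2)
 v(z) = log((-3^(1/3) + 3^(5/6)*I)*(C1 + z)^(1/3)/2)


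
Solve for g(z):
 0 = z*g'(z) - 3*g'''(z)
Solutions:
 g(z) = C1 + Integral(C2*airyai(3^(2/3)*z/3) + C3*airybi(3^(2/3)*z/3), z)


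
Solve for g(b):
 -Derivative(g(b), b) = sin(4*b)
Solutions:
 g(b) = C1 + cos(4*b)/4


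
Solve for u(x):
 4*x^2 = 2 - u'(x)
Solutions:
 u(x) = C1 - 4*x^3/3 + 2*x


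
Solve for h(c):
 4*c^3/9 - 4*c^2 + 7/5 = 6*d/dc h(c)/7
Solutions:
 h(c) = C1 + 7*c^4/54 - 14*c^3/9 + 49*c/30


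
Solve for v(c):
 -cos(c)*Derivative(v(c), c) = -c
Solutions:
 v(c) = C1 + Integral(c/cos(c), c)


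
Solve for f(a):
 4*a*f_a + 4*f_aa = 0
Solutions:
 f(a) = C1 + C2*erf(sqrt(2)*a/2)


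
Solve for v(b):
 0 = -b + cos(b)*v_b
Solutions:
 v(b) = C1 + Integral(b/cos(b), b)


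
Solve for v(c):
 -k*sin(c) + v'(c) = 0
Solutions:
 v(c) = C1 - k*cos(c)


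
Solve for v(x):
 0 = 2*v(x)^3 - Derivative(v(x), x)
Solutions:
 v(x) = -sqrt(2)*sqrt(-1/(C1 + 2*x))/2
 v(x) = sqrt(2)*sqrt(-1/(C1 + 2*x))/2


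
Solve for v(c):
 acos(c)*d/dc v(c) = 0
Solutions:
 v(c) = C1


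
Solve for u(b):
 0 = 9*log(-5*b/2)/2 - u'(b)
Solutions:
 u(b) = C1 + 9*b*log(-b)/2 + 9*b*(-1 - log(2) + log(5))/2


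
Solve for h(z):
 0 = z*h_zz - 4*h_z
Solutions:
 h(z) = C1 + C2*z^5


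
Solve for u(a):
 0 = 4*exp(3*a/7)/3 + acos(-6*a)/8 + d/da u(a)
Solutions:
 u(a) = C1 - a*acos(-6*a)/8 - sqrt(1 - 36*a^2)/48 - 28*exp(3*a/7)/9


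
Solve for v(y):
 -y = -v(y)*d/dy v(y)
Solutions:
 v(y) = -sqrt(C1 + y^2)
 v(y) = sqrt(C1 + y^2)


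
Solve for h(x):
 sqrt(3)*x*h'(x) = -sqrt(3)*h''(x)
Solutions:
 h(x) = C1 + C2*erf(sqrt(2)*x/2)


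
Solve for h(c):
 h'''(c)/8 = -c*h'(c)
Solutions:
 h(c) = C1 + Integral(C2*airyai(-2*c) + C3*airybi(-2*c), c)


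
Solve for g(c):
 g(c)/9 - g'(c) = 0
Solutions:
 g(c) = C1*exp(c/9)


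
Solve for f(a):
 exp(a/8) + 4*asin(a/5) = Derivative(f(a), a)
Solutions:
 f(a) = C1 + 4*a*asin(a/5) + 4*sqrt(25 - a^2) + 8*exp(a/8)


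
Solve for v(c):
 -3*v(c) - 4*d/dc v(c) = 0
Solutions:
 v(c) = C1*exp(-3*c/4)


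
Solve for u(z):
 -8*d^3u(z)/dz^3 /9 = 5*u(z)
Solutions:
 u(z) = C3*exp(z*(-45^(1/3) + 3*3^(2/3)*5^(1/3))/8)*sin(3*3^(1/6)*5^(1/3)*z/4) + C4*exp(z*(-45^(1/3) + 3*3^(2/3)*5^(1/3))/8)*cos(3*3^(1/6)*5^(1/3)*z/4) + C5*exp(-z*(45^(1/3) + 3*3^(2/3)*5^(1/3))/8) + (C1*sin(3*3^(1/6)*5^(1/3)*z/4) + C2*cos(3*3^(1/6)*5^(1/3)*z/4))*exp(45^(1/3)*z/4)
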